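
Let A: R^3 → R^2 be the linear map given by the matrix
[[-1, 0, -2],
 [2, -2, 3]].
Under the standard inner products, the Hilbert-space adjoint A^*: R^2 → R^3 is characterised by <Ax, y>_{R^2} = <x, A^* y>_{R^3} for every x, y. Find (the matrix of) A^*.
A^* = A^T =
[[-1, 2],
 [0, -2],
 [-2, 3]]

For real matrices with standard dot products, the defining identity <Ax, y> = <x, A^* y> gives (Ax)^T y = x^T (A^*) y, i.e. x^T A^T y = x^T (A^*) y. Since this holds for all x, y, we must have A^* = A^T. Therefore
A^* =
[[-1, 2],
 [0, -2],
 [-2, 3]].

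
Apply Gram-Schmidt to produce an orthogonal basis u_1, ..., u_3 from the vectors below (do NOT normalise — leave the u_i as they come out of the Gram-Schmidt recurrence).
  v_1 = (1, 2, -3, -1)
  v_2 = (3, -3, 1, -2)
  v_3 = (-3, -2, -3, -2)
Orthogonal basis:
  u_1 = (1, 2, -3, -1)
  u_2 = (49/15, -37/15, 1/5, -34/15)
  u_3 = (-147/47, -124/47, -103/47, -86/47)

Apply the Gram-Schmidt recurrence
  u_1 = v_1
  u_i = v_i − Σ_{j<i} ((v_i · u_j) / (u_j · u_j)) · u_j.

Step by step this gives:
  u_1 = (1, 2, -3, -1)
  u_2 = (49/15, -37/15, 1/5, -34/15)
  u_3 = (-147/47, -124/47, -103/47, -86/47)

Orthogonality check:
  u_2 · u_1 = 0 (should be 0)
  u_3 · u_1 = 0 (should be 0)
  u_3 · u_2 = 0 (should be 0)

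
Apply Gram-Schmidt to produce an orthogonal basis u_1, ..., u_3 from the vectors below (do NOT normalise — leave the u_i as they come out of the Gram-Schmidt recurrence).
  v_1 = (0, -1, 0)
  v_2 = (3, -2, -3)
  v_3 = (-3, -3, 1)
Orthogonal basis:
  u_1 = (0, -1, 0)
  u_2 = (3, 0, -3)
  u_3 = (-1, 0, -1)

Apply the Gram-Schmidt recurrence
  u_1 = v_1
  u_i = v_i − Σ_{j<i} ((v_i · u_j) / (u_j · u_j)) · u_j.

Step by step this gives:
  u_1 = (0, -1, 0)
  u_2 = (3, 0, -3)
  u_3 = (-1, 0, -1)

Orthogonality check:
  u_2 · u_1 = 0 (should be 0)
  u_3 · u_1 = 0 (should be 0)
  u_3 · u_2 = 0 (should be 0)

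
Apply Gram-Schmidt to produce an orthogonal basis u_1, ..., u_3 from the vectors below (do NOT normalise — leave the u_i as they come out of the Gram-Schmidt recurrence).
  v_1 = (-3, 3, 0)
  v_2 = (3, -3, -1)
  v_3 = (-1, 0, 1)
Orthogonal basis:
  u_1 = (-3, 3, 0)
  u_2 = (0, 0, -1)
  u_3 = (-1/2, -1/2, 0)

Apply the Gram-Schmidt recurrence
  u_1 = v_1
  u_i = v_i − Σ_{j<i} ((v_i · u_j) / (u_j · u_j)) · u_j.

Step by step this gives:
  u_1 = (-3, 3, 0)
  u_2 = (0, 0, -1)
  u_3 = (-1/2, -1/2, 0)

Orthogonality check:
  u_2 · u_1 = 0 (should be 0)
  u_3 · u_1 = 0 (should be 0)
  u_3 · u_2 = 0 (should be 0)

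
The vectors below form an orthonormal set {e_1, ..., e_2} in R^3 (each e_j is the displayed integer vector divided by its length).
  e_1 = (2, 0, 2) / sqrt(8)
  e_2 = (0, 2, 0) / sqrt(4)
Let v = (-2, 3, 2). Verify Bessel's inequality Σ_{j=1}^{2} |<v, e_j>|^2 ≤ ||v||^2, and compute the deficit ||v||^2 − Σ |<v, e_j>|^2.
Σ |<v, e_j>|^2 = 9; ||v||^2 = 17; deficit = 8

Write each e_j = u_j / sqrt(<u_j, u_j>) where u_j is the displayed integer vector. Then <v, e_j> = <v, u_j> / sqrt(<u_j, u_j>), so |<v, e_j>|^2 = <v, u_j>^2 / <u_j, u_j>.
Coefficients: <v, e_1> = 0/sqrt(8), <v, e_2> = 6/sqrt(4).
Square and sum: Σ |<v, e_j>|^2 = 9.
Compute ||v||^2 = v·v = 17.
Deficit = 17 − 9 = 8 ≥ 0, confirming Bessel's inequality. (The deficit equals ||v − Σ <v,e_j> e_j||^2, the squared distance from v to span{e_j}.)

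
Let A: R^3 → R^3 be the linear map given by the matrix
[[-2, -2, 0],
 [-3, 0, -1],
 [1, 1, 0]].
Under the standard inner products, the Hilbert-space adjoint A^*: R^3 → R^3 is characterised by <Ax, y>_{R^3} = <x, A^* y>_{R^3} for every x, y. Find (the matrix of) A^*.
A^* = A^T =
[[-2, -3, 1],
 [-2, 0, 1],
 [0, -1, 0]]

For real matrices with standard dot products, the defining identity <Ax, y> = <x, A^* y> gives (Ax)^T y = x^T (A^*) y, i.e. x^T A^T y = x^T (A^*) y. Since this holds for all x, y, we must have A^* = A^T. Therefore
A^* =
[[-2, -3, 1],
 [-2, 0, 1],
 [0, -1, 0]].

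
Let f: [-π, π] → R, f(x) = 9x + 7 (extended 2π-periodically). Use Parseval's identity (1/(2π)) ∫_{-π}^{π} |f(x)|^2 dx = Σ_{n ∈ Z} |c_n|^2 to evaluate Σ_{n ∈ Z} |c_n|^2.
Σ |c_n|^2 = 27π^2 + 49

Expand and integrate term by term over [-π, π]:
  ∫ (9x)^2 dx = 81·(2π^3/3); ∫ 2·9·(7)·x dx = 0 (odd integrand); ∫ 7^2 dx = 49·2π.
So (1/(2π)) ∫_{-π}^{π} (9x + 7)^2 dx = 81π^2/3 + 49 = 27π^2 + 49.
Parseval ⇒ Σ |c_n|^2 = 27π^2 + 49.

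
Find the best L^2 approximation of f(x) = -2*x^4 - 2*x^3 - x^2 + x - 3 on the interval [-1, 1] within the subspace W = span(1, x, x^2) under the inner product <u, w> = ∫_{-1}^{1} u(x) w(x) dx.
g(x) = -19*x^2/7 - x/5 - 99/35

The best approximation g ∈ W is the orthogonal projection of f onto W. Writing g = a_0 + a_1 x + a_2 x^2, the coefficients solve the normal equations G · a = b where
  G_{ij} = <φ_i, φ_j> and b_i = <f, φ_i>, with φ_0 = 1, φ_1 = x, φ_2 = x^2.
G =
  [2, 0, 2/3]
  [0, 2/3, 0]
  [2/3, 0, 2/5],
b = (-112/15, -2/15, -104/35).
Solving gives a_0 = -99/35, a_1 = -1/5, a_2 = -19/7, so
  g(x) = -19*x^2/7 - x/5 - 99/35.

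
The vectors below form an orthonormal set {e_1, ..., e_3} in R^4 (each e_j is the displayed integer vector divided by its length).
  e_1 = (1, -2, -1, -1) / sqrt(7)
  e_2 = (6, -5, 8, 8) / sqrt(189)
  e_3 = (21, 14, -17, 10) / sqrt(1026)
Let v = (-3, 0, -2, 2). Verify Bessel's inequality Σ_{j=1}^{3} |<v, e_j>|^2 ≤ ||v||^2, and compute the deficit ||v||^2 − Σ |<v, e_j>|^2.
Σ |<v, e_j>|^2 = 117/38; ||v||^2 = 17; deficit = 529/38

Write each e_j = u_j / sqrt(<u_j, u_j>) where u_j is the displayed integer vector. Then <v, e_j> = <v, u_j> / sqrt(<u_j, u_j>), so |<v, e_j>|^2 = <v, u_j>^2 / <u_j, u_j>.
Coefficients: <v, e_1> = -3/sqrt(7), <v, e_2> = -18/sqrt(189), <v, e_3> = -9/sqrt(1026).
Square and sum: Σ |<v, e_j>|^2 = 117/38.
Compute ||v||^2 = v·v = 17.
Deficit = 17 − 117/38 = 529/38 ≥ 0, confirming Bessel's inequality. (The deficit equals ||v − Σ <v,e_j> e_j||^2, the squared distance from v to span{e_j}.)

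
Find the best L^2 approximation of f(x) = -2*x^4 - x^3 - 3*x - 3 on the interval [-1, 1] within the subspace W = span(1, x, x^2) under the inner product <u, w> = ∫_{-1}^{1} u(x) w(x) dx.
g(x) = -12*x^2/7 - 18*x/5 - 99/35

The best approximation g ∈ W is the orthogonal projection of f onto W. Writing g = a_0 + a_1 x + a_2 x^2, the coefficients solve the normal equations G · a = b where
  G_{ij} = <φ_i, φ_j> and b_i = <f, φ_i>, with φ_0 = 1, φ_1 = x, φ_2 = x^2.
G =
  [2, 0, 2/3]
  [0, 2/3, 0]
  [2/3, 0, 2/5],
b = (-34/5, -12/5, -18/7).
Solving gives a_0 = -99/35, a_1 = -18/5, a_2 = -12/7, so
  g(x) = -12*x^2/7 - 18*x/5 - 99/35.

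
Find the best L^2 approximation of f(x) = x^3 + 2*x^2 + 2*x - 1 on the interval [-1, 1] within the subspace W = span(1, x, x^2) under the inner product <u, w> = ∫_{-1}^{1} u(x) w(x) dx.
g(x) = 2*x^2 + 13*x/5 - 1

The best approximation g ∈ W is the orthogonal projection of f onto W. Writing g = a_0 + a_1 x + a_2 x^2, the coefficients solve the normal equations G · a = b where
  G_{ij} = <φ_i, φ_j> and b_i = <f, φ_i>, with φ_0 = 1, φ_1 = x, φ_2 = x^2.
G =
  [2, 0, 2/3]
  [0, 2/3, 0]
  [2/3, 0, 2/5],
b = (-2/3, 26/15, 2/15).
Solving gives a_0 = -1, a_1 = 13/5, a_2 = 2, so
  g(x) = 2*x^2 + 13*x/5 - 1.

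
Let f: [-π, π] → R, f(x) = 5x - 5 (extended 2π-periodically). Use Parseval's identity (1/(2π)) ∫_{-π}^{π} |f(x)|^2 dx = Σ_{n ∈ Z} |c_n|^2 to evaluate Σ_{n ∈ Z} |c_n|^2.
Σ |c_n|^2 = 25π^2/3 + 25

Expand and integrate term by term over [-π, π]:
  ∫ (5x)^2 dx = 25·(2π^3/3); ∫ 2·5·(-5)·x dx = 0 (odd integrand); ∫ (-5)^2 dx = 25·2π.
So (1/(2π)) ∫_{-π}^{π} (5x - 5)^2 dx = 25π^2/3 + 25 = 25π^2/3 + 25.
Parseval ⇒ Σ |c_n|^2 = 25π^2/3 + 25.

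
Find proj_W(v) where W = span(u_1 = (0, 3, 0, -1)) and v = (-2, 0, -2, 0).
proj_W(v) = (0, 0, 0, 0)

Set up U = [u_1 | ... | u_1] ∈ R^(4×1). The projector onto W = col(U) is P = U (U^T U)^(-1) U^T.
Compute U^T U =
  [10],
and U^T v = (0).
Solve U^T U · c = U^T v for the coefficients: c = (0). The projection is proj_W(v) = U c.
Check: (v - proj_W(v)) · u_1 = 0  (should be 0).
Result: proj_W(v) = (0, 0, 0, 0).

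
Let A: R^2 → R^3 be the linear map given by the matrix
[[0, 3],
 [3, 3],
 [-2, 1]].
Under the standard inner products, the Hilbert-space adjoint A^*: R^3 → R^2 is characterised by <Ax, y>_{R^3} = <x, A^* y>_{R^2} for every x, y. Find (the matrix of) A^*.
A^* = A^T =
[[0, 3, -2],
 [3, 3, 1]]

For real matrices with standard dot products, the defining identity <Ax, y> = <x, A^* y> gives (Ax)^T y = x^T (A^*) y, i.e. x^T A^T y = x^T (A^*) y. Since this holds for all x, y, we must have A^* = A^T. Therefore
A^* =
[[0, 3, -2],
 [3, 3, 1]].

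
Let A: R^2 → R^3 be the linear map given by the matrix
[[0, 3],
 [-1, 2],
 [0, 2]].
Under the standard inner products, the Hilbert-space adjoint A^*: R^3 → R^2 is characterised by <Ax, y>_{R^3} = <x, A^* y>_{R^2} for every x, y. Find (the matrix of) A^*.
A^* = A^T =
[[0, -1, 0],
 [3, 2, 2]]

For real matrices with standard dot products, the defining identity <Ax, y> = <x, A^* y> gives (Ax)^T y = x^T (A^*) y, i.e. x^T A^T y = x^T (A^*) y. Since this holds for all x, y, we must have A^* = A^T. Therefore
A^* =
[[0, -1, 0],
 [3, 2, 2]].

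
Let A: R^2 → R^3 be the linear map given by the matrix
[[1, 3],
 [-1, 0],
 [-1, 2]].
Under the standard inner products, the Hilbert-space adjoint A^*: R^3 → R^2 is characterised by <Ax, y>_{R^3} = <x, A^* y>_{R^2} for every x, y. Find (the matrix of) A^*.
A^* = A^T =
[[1, -1, -1],
 [3, 0, 2]]

For real matrices with standard dot products, the defining identity <Ax, y> = <x, A^* y> gives (Ax)^T y = x^T (A^*) y, i.e. x^T A^T y = x^T (A^*) y. Since this holds for all x, y, we must have A^* = A^T. Therefore
A^* =
[[1, -1, -1],
 [3, 0, 2]].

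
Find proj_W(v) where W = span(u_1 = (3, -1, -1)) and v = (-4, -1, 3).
proj_W(v) = (-42/11, 14/11, 14/11)

Set up U = [u_1 | ... | u_1] ∈ R^(3×1). The projector onto W = col(U) is P = U (U^T U)^(-1) U^T.
Compute U^T U =
  [11],
and U^T v = (-14).
Solve U^T U · c = U^T v for the coefficients: c = (-14/11). The projection is proj_W(v) = U c.
Check: (v - proj_W(v)) · u_1 = 0  (should be 0).
Result: proj_W(v) = (-42/11, 14/11, 14/11).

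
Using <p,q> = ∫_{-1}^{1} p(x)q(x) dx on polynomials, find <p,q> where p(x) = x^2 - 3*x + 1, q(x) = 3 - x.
<p,q> = 10

Expand the product: p(x)·q(x) = -x^3 + 6*x^2 - 10*x + 3.
∫_{-1}^{1} of each monomial x^k gives [2/(k+1) if k even, 0 if k odd]. Integrating term-by-term (or equivalently evaluating the antiderivative F(x) = -x^4/4 + 2*x^3 - 5*x^2 + 3*x at the endpoints):
  F(1) − F(−1) = -1/4 − (-41/4) = 10.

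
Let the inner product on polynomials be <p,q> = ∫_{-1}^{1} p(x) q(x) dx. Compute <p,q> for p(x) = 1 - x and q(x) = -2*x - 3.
<p,q> = -14/3

Expand the product: p(x)·q(x) = 2*x^2 + x - 3.
∫_{-1}^{1} of each monomial x^k gives [2/(k+1) if k even, 0 if k odd]. Integrating term-by-term (or equivalently evaluating the antiderivative F(x) = 2*x^3/3 + x^2/2 - 3*x at the endpoints):
  F(1) − F(−1) = -11/6 − (17/6) = -14/3.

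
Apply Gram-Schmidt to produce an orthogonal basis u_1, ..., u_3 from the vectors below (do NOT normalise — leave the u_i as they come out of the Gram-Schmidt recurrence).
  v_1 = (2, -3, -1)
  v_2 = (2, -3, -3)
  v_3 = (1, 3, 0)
Orthogonal basis:
  u_1 = (2, -3, -1)
  u_2 = (-2/7, 3/7, -13/7)
  u_3 = (27/13, 18/13, 0)

Apply the Gram-Schmidt recurrence
  u_1 = v_1
  u_i = v_i − Σ_{j<i} ((v_i · u_j) / (u_j · u_j)) · u_j.

Step by step this gives:
  u_1 = (2, -3, -1)
  u_2 = (-2/7, 3/7, -13/7)
  u_3 = (27/13, 18/13, 0)

Orthogonality check:
  u_2 · u_1 = 0 (should be 0)
  u_3 · u_1 = 0 (should be 0)
  u_3 · u_2 = 0 (should be 0)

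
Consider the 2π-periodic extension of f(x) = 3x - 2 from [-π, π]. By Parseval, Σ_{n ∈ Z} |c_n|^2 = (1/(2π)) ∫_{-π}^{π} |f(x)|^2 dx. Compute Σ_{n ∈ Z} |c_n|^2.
Σ |c_n|^2 = 3π^2 + 4

Expand and integrate term by term over [-π, π]:
  ∫ (3x)^2 dx = 9·(2π^3/3); ∫ 2·3·(-2)·x dx = 0 (odd integrand); ∫ (-2)^2 dx = 4·2π.
So (1/(2π)) ∫_{-π}^{π} (3x - 2)^2 dx = 9π^2/3 + 4 = 3π^2 + 4.
Parseval ⇒ Σ |c_n|^2 = 3π^2 + 4.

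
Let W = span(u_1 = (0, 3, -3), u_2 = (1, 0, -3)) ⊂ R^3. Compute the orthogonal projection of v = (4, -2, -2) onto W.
proj_W(v) = (20/11, -30/11, -30/11)

Set up U = [u_1 | ... | u_2] ∈ R^(3×2). The projector onto W = col(U) is P = U (U^T U)^(-1) U^T.
Compute U^T U =
  [18, 9]
  [9, 10],
and U^T v = (0, 10).
Solve U^T U · c = U^T v for the coefficients: c = (-10/11, 20/11). The projection is proj_W(v) = U c.
Check: (v - proj_W(v)) · u_1 = 0  (should be 0).
Check: (v - proj_W(v)) · u_2 = 0  (should be 0).
Result: proj_W(v) = (20/11, -30/11, -30/11).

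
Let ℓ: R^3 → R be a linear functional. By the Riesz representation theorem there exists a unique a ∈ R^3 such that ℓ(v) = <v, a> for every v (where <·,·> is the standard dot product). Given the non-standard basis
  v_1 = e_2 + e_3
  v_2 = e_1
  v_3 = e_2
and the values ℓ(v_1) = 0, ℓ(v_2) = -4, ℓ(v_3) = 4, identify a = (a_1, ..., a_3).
a = (-4, 4, -4)

Write a = (a_1, ..., a_3) in the standard basis. For each basis vector v_i, ℓ(v_i) = <v_i, a> is a linear equation in the a_j's. Collect the n equations into a matrix system V a = ℓ, where row i of V is v_i (expressed in the standard basis). Since V is invertible (lower-triangular with 1s on the diagonal, up to permutation), solve by back-substitution:
  V =
[[0, 1, 1],
 [1, 0, 0],
 [0, 1, 0]]
  V a = (0, -4, 4)
Solving gives a = (-4, 4, -4).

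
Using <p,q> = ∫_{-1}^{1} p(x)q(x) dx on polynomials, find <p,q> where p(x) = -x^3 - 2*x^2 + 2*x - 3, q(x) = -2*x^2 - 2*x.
<p,q> = 56/15

Expand the product: p(x)·q(x) = 2*x^5 + 6*x^4 + 2*x^2 + 6*x.
∫_{-1}^{1} of each monomial x^k gives [2/(k+1) if k even, 0 if k odd]. Integrating term-by-term (or equivalently evaluating the antiderivative F(x) = x^6/3 + 6*x^5/5 + 2*x^3/3 + 3*x^2 at the endpoints):
  F(1) − F(−1) = 26/5 − (22/15) = 56/15.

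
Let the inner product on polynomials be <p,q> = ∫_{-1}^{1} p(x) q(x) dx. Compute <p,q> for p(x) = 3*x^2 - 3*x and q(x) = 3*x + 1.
<p,q> = -4

Expand the product: p(x)·q(x) = 9*x^3 - 6*x^2 - 3*x.
∫_{-1}^{1} of each monomial x^k gives [2/(k+1) if k even, 0 if k odd]. Integrating term-by-term (or equivalently evaluating the antiderivative F(x) = 9*x^4/4 - 2*x^3 - 3*x^2/2 at the endpoints):
  F(1) − F(−1) = -5/4 − (11/4) = -4.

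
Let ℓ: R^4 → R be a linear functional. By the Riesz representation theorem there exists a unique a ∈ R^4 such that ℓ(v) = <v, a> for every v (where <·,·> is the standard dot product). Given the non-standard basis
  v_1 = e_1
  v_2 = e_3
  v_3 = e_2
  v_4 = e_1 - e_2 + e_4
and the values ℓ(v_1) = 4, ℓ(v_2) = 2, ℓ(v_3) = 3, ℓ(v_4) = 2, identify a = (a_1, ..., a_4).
a = (4, 3, 2, 1)

Write a = (a_1, ..., a_4) in the standard basis. For each basis vector v_i, ℓ(v_i) = <v_i, a> is a linear equation in the a_j's. Collect the n equations into a matrix system V a = ℓ, where row i of V is v_i (expressed in the standard basis). Since V is invertible (lower-triangular with 1s on the diagonal, up to permutation), solve by back-substitution:
  V =
[[1, 0, 0, 0],
 [0, 0, 1, 0],
 [0, 1, 0, 0],
 [1, -1, 0, 1]]
  V a = (4, 2, 3, 2)
Solving gives a = (4, 3, 2, 1).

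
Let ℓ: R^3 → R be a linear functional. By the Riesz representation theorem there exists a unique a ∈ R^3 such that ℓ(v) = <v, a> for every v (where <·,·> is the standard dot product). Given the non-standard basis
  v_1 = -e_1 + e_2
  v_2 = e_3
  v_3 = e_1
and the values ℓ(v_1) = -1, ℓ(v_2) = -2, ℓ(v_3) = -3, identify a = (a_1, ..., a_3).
a = (-3, -4, -2)

Write a = (a_1, ..., a_3) in the standard basis. For each basis vector v_i, ℓ(v_i) = <v_i, a> is a linear equation in the a_j's. Collect the n equations into a matrix system V a = ℓ, where row i of V is v_i (expressed in the standard basis). Since V is invertible (lower-triangular with 1s on the diagonal, up to permutation), solve by back-substitution:
  V =
[[-1, 1, 0],
 [0, 0, 1],
 [1, 0, 0]]
  V a = (-1, -2, -3)
Solving gives a = (-3, -4, -2).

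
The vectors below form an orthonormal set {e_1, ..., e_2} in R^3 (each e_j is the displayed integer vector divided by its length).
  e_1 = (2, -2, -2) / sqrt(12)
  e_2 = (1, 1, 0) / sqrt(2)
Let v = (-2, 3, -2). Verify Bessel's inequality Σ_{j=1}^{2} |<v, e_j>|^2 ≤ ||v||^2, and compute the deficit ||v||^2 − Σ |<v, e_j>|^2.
Σ |<v, e_j>|^2 = 7/2; ||v||^2 = 17; deficit = 27/2

Write each e_j = u_j / sqrt(<u_j, u_j>) where u_j is the displayed integer vector. Then <v, e_j> = <v, u_j> / sqrt(<u_j, u_j>), so |<v, e_j>|^2 = <v, u_j>^2 / <u_j, u_j>.
Coefficients: <v, e_1> = -6/sqrt(12), <v, e_2> = 1/sqrt(2).
Square and sum: Σ |<v, e_j>|^2 = 7/2.
Compute ||v||^2 = v·v = 17.
Deficit = 17 − 7/2 = 27/2 ≥ 0, confirming Bessel's inequality. (The deficit equals ||v − Σ <v,e_j> e_j||^2, the squared distance from v to span{e_j}.)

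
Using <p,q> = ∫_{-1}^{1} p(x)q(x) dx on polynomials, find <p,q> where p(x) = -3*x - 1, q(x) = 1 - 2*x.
<p,q> = 2

Expand the product: p(x)·q(x) = 6*x^2 - x - 1.
∫_{-1}^{1} of each monomial x^k gives [2/(k+1) if k even, 0 if k odd]. Integrating term-by-term (or equivalently evaluating the antiderivative F(x) = 2*x^3 - x^2/2 - x at the endpoints):
  F(1) − F(−1) = 1/2 − (-3/2) = 2.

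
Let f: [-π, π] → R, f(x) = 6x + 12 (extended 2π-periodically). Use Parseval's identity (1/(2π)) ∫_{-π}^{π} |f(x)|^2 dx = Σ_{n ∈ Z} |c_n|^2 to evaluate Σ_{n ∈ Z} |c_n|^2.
Σ |c_n|^2 = 12π^2 + 144

Expand and integrate term by term over [-π, π]:
  ∫ (6x)^2 dx = 36·(2π^3/3); ∫ 2·6·(12)·x dx = 0 (odd integrand); ∫ 12^2 dx = 144·2π.
So (1/(2π)) ∫_{-π}^{π} (6x + 12)^2 dx = 36π^2/3 + 144 = 12π^2 + 144.
Parseval ⇒ Σ |c_n|^2 = 12π^2 + 144.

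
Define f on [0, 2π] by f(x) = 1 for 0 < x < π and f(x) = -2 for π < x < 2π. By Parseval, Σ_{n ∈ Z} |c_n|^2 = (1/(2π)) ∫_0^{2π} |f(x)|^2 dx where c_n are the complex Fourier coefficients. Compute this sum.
Σ |c_n|^2 = 5/2

Parseval equates the L^2 energy of f (normalised by 1/(2π)) with the ℓ^2 sum of its Fourier coefficients: (1/(2π)) ∫_0^{2π} |f|^2 = Σ |c_n|^2.
Compute the left side: (1/(2π)) [∫_0^π 1^2 dx + ∫_π^{2π} (-2)^2 dx] = (1/(2π)) · (1π + 4π) = (1 + 4)/2 = 5/2.
So Σ_{n ∈ Z} |c_n|^2 = 5/2.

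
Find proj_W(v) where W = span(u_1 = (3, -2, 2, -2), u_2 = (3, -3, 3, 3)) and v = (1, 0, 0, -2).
proj_W(v) = (43/59, -10/59, 10/59, -122/59)

Set up U = [u_1 | ... | u_2] ∈ R^(4×2). The projector onto W = col(U) is P = U (U^T U)^(-1) U^T.
Compute U^T U =
  [21, 15]
  [15, 36],
and U^T v = (7, -3).
Solve U^T U · c = U^T v for the coefficients: c = (33/59, -56/177). The projection is proj_W(v) = U c.
Check: (v - proj_W(v)) · u_1 = 0  (should be 0).
Check: (v - proj_W(v)) · u_2 = 0  (should be 0).
Result: proj_W(v) = (43/59, -10/59, 10/59, -122/59).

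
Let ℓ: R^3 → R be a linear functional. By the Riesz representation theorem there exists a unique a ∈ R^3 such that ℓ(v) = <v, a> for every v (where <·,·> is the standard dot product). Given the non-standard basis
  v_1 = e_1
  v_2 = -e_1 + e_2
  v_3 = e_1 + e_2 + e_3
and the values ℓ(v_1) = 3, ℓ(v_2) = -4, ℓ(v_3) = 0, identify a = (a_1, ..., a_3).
a = (3, -1, -2)

Write a = (a_1, ..., a_3) in the standard basis. For each basis vector v_i, ℓ(v_i) = <v_i, a> is a linear equation in the a_j's. Collect the n equations into a matrix system V a = ℓ, where row i of V is v_i (expressed in the standard basis). Since V is invertible (lower-triangular with 1s on the diagonal, up to permutation), solve by back-substitution:
  V =
[[1, 0, 0],
 [-1, 1, 0],
 [1, 1, 1]]
  V a = (3, -4, 0)
Solving gives a = (3, -1, -2).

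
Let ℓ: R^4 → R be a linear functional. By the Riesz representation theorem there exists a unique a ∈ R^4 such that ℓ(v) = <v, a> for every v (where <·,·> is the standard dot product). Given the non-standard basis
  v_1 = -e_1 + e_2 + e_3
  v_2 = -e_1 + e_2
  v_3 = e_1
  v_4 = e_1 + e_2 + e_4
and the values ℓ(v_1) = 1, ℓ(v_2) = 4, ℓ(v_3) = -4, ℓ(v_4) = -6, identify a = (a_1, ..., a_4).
a = (-4, 0, -3, -2)

Write a = (a_1, ..., a_4) in the standard basis. For each basis vector v_i, ℓ(v_i) = <v_i, a> is a linear equation in the a_j's. Collect the n equations into a matrix system V a = ℓ, where row i of V is v_i (expressed in the standard basis). Since V is invertible (lower-triangular with 1s on the diagonal, up to permutation), solve by back-substitution:
  V =
[[-1, 1, 1, 0],
 [-1, 1, 0, 0],
 [1, 0, 0, 0],
 [1, 1, 0, 1]]
  V a = (1, 4, -4, -6)
Solving gives a = (-4, 0, -3, -2).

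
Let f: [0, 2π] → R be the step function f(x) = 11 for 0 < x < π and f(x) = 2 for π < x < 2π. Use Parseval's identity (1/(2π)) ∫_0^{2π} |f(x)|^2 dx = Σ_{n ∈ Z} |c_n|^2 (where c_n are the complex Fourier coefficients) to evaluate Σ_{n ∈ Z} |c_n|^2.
Σ |c_n|^2 = 125/2

Parseval equates the L^2 energy of f (normalised by 1/(2π)) with the ℓ^2 sum of its Fourier coefficients: (1/(2π)) ∫_0^{2π} |f|^2 = Σ |c_n|^2.
Compute the left side: (1/(2π)) [∫_0^π 11^2 dx + ∫_π^{2π} 2^2 dx] = (1/(2π)) · (121π + 4π) = (121 + 4)/2 = 125/2.
So Σ_{n ∈ Z} |c_n|^2 = 125/2.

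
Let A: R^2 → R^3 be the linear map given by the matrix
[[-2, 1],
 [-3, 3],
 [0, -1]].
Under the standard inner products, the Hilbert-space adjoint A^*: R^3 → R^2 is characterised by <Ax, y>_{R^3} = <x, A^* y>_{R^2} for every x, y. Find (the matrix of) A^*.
A^* = A^T =
[[-2, -3, 0],
 [1, 3, -1]]

For real matrices with standard dot products, the defining identity <Ax, y> = <x, A^* y> gives (Ax)^T y = x^T (A^*) y, i.e. x^T A^T y = x^T (A^*) y. Since this holds for all x, y, we must have A^* = A^T. Therefore
A^* =
[[-2, -3, 0],
 [1, 3, -1]].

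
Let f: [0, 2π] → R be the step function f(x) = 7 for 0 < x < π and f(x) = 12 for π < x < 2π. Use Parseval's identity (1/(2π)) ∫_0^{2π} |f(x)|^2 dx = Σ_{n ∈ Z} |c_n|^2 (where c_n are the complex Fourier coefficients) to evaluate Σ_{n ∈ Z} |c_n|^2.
Σ |c_n|^2 = 193/2

Parseval equates the L^2 energy of f (normalised by 1/(2π)) with the ℓ^2 sum of its Fourier coefficients: (1/(2π)) ∫_0^{2π} |f|^2 = Σ |c_n|^2.
Compute the left side: (1/(2π)) [∫_0^π 7^2 dx + ∫_π^{2π} 12^2 dx] = (1/(2π)) · (49π + 144π) = (49 + 144)/2 = 193/2.
So Σ_{n ∈ Z} |c_n|^2 = 193/2.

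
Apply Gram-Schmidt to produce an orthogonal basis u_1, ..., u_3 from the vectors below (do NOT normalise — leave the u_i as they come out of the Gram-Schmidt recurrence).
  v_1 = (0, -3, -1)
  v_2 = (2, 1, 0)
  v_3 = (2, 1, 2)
Orthogonal basis:
  u_1 = (0, -3, -1)
  u_2 = (2, 1/10, -3/10)
  u_3 = (12/41, -24/41, 72/41)

Apply the Gram-Schmidt recurrence
  u_1 = v_1
  u_i = v_i − Σ_{j<i} ((v_i · u_j) / (u_j · u_j)) · u_j.

Step by step this gives:
  u_1 = (0, -3, -1)
  u_2 = (2, 1/10, -3/10)
  u_3 = (12/41, -24/41, 72/41)

Orthogonality check:
  u_2 · u_1 = 0 (should be 0)
  u_3 · u_1 = 0 (should be 0)
  u_3 · u_2 = 0 (should be 0)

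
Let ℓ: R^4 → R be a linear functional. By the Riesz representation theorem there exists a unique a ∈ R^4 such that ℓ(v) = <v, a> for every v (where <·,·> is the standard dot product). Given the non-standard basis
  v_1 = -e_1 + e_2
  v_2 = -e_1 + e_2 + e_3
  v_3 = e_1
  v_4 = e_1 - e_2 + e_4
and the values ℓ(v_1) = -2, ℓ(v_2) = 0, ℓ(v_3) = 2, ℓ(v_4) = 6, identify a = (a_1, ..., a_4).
a = (2, 0, 2, 4)

Write a = (a_1, ..., a_4) in the standard basis. For each basis vector v_i, ℓ(v_i) = <v_i, a> is a linear equation in the a_j's. Collect the n equations into a matrix system V a = ℓ, where row i of V is v_i (expressed in the standard basis). Since V is invertible (lower-triangular with 1s on the diagonal, up to permutation), solve by back-substitution:
  V =
[[-1, 1, 0, 0],
 [-1, 1, 1, 0],
 [1, 0, 0, 0],
 [1, -1, 0, 1]]
  V a = (-2, 0, 2, 6)
Solving gives a = (2, 0, 2, 4).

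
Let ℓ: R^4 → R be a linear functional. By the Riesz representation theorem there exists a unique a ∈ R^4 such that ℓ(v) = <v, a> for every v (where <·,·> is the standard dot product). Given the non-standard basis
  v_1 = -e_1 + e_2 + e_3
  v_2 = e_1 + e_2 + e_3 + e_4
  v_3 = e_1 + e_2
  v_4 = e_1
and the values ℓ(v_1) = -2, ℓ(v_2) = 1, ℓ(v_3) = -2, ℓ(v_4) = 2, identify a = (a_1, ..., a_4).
a = (2, -4, 4, -1)

Write a = (a_1, ..., a_4) in the standard basis. For each basis vector v_i, ℓ(v_i) = <v_i, a> is a linear equation in the a_j's. Collect the n equations into a matrix system V a = ℓ, where row i of V is v_i (expressed in the standard basis). Since V is invertible (lower-triangular with 1s on the diagonal, up to permutation), solve by back-substitution:
  V =
[[-1, 1, 1, 0],
 [1, 1, 1, 1],
 [1, 1, 0, 0],
 [1, 0, 0, 0]]
  V a = (-2, 1, -2, 2)
Solving gives a = (2, -4, 4, -1).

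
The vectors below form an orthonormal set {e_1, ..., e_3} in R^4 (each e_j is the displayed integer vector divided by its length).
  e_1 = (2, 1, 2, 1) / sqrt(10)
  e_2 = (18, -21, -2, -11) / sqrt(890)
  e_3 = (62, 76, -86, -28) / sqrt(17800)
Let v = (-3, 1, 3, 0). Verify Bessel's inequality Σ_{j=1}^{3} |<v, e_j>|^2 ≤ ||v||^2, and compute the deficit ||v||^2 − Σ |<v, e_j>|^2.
Σ |<v, e_j>|^2 = 377/25; ||v||^2 = 19; deficit = 98/25

Write each e_j = u_j / sqrt(<u_j, u_j>) where u_j is the displayed integer vector. Then <v, e_j> = <v, u_j> / sqrt(<u_j, u_j>), so |<v, e_j>|^2 = <v, u_j>^2 / <u_j, u_j>.
Coefficients: <v, e_1> = 1/sqrt(10), <v, e_2> = -81/sqrt(890), <v, e_3> = -368/sqrt(17800).
Square and sum: Σ |<v, e_j>|^2 = 377/25.
Compute ||v||^2 = v·v = 19.
Deficit = 19 − 377/25 = 98/25 ≥ 0, confirming Bessel's inequality. (The deficit equals ||v − Σ <v,e_j> e_j||^2, the squared distance from v to span{e_j}.)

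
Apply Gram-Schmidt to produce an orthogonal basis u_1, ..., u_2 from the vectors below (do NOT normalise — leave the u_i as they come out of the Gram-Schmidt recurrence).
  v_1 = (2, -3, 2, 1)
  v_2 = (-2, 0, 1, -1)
Orthogonal basis:
  u_1 = (2, -3, 2, 1)
  u_2 = (-5/3, -1/2, 4/3, -5/6)

Apply the Gram-Schmidt recurrence
  u_1 = v_1
  u_i = v_i − Σ_{j<i} ((v_i · u_j) / (u_j · u_j)) · u_j.

Step by step this gives:
  u_1 = (2, -3, 2, 1)
  u_2 = (-5/3, -1/2, 4/3, -5/6)

Orthogonality check:
  u_2 · u_1 = 0 (should be 0)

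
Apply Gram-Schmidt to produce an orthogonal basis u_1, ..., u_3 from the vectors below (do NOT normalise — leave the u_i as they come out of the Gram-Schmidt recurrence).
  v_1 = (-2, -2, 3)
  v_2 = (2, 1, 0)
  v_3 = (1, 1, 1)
Orthogonal basis:
  u_1 = (-2, -2, 3)
  u_2 = (22/17, 5/17, 18/17)
  u_3 = (-15/49, 30/49, 10/49)

Apply the Gram-Schmidt recurrence
  u_1 = v_1
  u_i = v_i − Σ_{j<i} ((v_i · u_j) / (u_j · u_j)) · u_j.

Step by step this gives:
  u_1 = (-2, -2, 3)
  u_2 = (22/17, 5/17, 18/17)
  u_3 = (-15/49, 30/49, 10/49)

Orthogonality check:
  u_2 · u_1 = 0 (should be 0)
  u_3 · u_1 = 0 (should be 0)
  u_3 · u_2 = 0 (should be 0)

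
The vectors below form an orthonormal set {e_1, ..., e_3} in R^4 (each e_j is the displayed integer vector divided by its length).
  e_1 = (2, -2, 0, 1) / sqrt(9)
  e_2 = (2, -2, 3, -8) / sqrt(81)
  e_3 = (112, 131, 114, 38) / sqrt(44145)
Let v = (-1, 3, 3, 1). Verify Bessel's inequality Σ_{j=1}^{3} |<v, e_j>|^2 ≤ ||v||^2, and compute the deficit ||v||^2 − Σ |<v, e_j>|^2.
Σ |<v, e_j>|^2 = 8691/545; ||v||^2 = 20; deficit = 2209/545

Write each e_j = u_j / sqrt(<u_j, u_j>) where u_j is the displayed integer vector. Then <v, e_j> = <v, u_j> / sqrt(<u_j, u_j>), so |<v, e_j>|^2 = <v, u_j>^2 / <u_j, u_j>.
Coefficients: <v, e_1> = -7/sqrt(9), <v, e_2> = -7/sqrt(81), <v, e_3> = 661/sqrt(44145).
Square and sum: Σ |<v, e_j>|^2 = 8691/545.
Compute ||v||^2 = v·v = 20.
Deficit = 20 − 8691/545 = 2209/545 ≥ 0, confirming Bessel's inequality. (The deficit equals ||v − Σ <v,e_j> e_j||^2, the squared distance from v to span{e_j}.)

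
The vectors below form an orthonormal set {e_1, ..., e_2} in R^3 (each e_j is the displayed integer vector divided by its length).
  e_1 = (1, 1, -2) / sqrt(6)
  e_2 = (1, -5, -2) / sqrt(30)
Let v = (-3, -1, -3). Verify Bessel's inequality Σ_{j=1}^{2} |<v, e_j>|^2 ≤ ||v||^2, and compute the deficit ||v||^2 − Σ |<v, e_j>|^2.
Σ |<v, e_j>|^2 = 14/5; ||v||^2 = 19; deficit = 81/5

Write each e_j = u_j / sqrt(<u_j, u_j>) where u_j is the displayed integer vector. Then <v, e_j> = <v, u_j> / sqrt(<u_j, u_j>), so |<v, e_j>|^2 = <v, u_j>^2 / <u_j, u_j>.
Coefficients: <v, e_1> = 2/sqrt(6), <v, e_2> = 8/sqrt(30).
Square and sum: Σ |<v, e_j>|^2 = 14/5.
Compute ||v||^2 = v·v = 19.
Deficit = 19 − 14/5 = 81/5 ≥ 0, confirming Bessel's inequality. (The deficit equals ||v − Σ <v,e_j> e_j||^2, the squared distance from v to span{e_j}.)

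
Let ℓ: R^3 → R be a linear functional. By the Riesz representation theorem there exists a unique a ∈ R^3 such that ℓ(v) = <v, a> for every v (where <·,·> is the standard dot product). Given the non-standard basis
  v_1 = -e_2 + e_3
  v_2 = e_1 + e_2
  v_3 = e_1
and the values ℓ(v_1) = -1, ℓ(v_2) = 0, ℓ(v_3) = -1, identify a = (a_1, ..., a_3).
a = (-1, 1, 0)

Write a = (a_1, ..., a_3) in the standard basis. For each basis vector v_i, ℓ(v_i) = <v_i, a> is a linear equation in the a_j's. Collect the n equations into a matrix system V a = ℓ, where row i of V is v_i (expressed in the standard basis). Since V is invertible (lower-triangular with 1s on the diagonal, up to permutation), solve by back-substitution:
  V =
[[0, -1, 1],
 [1, 1, 0],
 [1, 0, 0]]
  V a = (-1, 0, -1)
Solving gives a = (-1, 1, 0).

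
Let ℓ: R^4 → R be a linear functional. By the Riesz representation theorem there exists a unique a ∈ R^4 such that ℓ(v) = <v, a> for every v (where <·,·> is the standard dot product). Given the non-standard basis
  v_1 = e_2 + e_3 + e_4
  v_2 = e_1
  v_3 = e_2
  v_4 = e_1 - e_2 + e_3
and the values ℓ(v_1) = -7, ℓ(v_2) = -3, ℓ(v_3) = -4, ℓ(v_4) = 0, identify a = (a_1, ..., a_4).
a = (-3, -4, -1, -2)

Write a = (a_1, ..., a_4) in the standard basis. For each basis vector v_i, ℓ(v_i) = <v_i, a> is a linear equation in the a_j's. Collect the n equations into a matrix system V a = ℓ, where row i of V is v_i (expressed in the standard basis). Since V is invertible (lower-triangular with 1s on the diagonal, up to permutation), solve by back-substitution:
  V =
[[0, 1, 1, 1],
 [1, 0, 0, 0],
 [0, 1, 0, 0],
 [1, -1, 1, 0]]
  V a = (-7, -3, -4, 0)
Solving gives a = (-3, -4, -1, -2).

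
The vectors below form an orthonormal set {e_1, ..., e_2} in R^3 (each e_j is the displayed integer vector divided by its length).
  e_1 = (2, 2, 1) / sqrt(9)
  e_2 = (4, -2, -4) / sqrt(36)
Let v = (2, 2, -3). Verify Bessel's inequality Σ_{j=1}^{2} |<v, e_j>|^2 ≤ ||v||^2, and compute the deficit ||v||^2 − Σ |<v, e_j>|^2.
Σ |<v, e_j>|^2 = 89/9; ||v||^2 = 17; deficit = 64/9

Write each e_j = u_j / sqrt(<u_j, u_j>) where u_j is the displayed integer vector. Then <v, e_j> = <v, u_j> / sqrt(<u_j, u_j>), so |<v, e_j>|^2 = <v, u_j>^2 / <u_j, u_j>.
Coefficients: <v, e_1> = 5/sqrt(9), <v, e_2> = 16/sqrt(36).
Square and sum: Σ |<v, e_j>|^2 = 89/9.
Compute ||v||^2 = v·v = 17.
Deficit = 17 − 89/9 = 64/9 ≥ 0, confirming Bessel's inequality. (The deficit equals ||v − Σ <v,e_j> e_j||^2, the squared distance from v to span{e_j}.)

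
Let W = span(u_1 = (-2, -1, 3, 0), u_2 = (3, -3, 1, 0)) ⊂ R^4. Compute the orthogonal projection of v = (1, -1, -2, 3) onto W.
proj_W(v) = (31/19, -5/38, -49/38, 0)

Set up U = [u_1 | ... | u_2] ∈ R^(4×2). The projector onto W = col(U) is P = U (U^T U)^(-1) U^T.
Compute U^T U =
  [14, 0]
  [0, 19],
and U^T v = (-7, 4).
Solve U^T U · c = U^T v for the coefficients: c = (-1/2, 4/19). The projection is proj_W(v) = U c.
Check: (v - proj_W(v)) · u_1 = 0  (should be 0).
Check: (v - proj_W(v)) · u_2 = 0  (should be 0).
Result: proj_W(v) = (31/19, -5/38, -49/38, 0).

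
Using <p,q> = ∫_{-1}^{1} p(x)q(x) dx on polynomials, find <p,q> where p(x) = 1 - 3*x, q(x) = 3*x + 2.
<p,q> = -2

Expand the product: p(x)·q(x) = -9*x^2 - 3*x + 2.
∫_{-1}^{1} of each monomial x^k gives [2/(k+1) if k even, 0 if k odd]. Integrating term-by-term (or equivalently evaluating the antiderivative F(x) = -3*x^3 - 3*x^2/2 + 2*x at the endpoints):
  F(1) − F(−1) = -5/2 − (-1/2) = -2.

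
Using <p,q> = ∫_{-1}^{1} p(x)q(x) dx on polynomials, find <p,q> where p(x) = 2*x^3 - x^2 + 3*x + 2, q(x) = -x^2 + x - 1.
<p,q> = -22/15

Expand the product: p(x)·q(x) = -2*x^5 + 3*x^4 - 6*x^3 + 2*x^2 - x - 2.
∫_{-1}^{1} of each monomial x^k gives [2/(k+1) if k even, 0 if k odd]. Integrating term-by-term (or equivalently evaluating the antiderivative F(x) = -x^6/3 + 3*x^5/5 - 3*x^4/2 + 2*x^3/3 - x^2/2 - 2*x at the endpoints):
  F(1) − F(−1) = -46/15 − (-8/5) = -22/15.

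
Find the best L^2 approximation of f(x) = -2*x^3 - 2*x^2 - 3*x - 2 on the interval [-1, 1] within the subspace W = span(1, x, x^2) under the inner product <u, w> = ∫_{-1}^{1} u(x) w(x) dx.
g(x) = -2*x^2 - 21*x/5 - 2

The best approximation g ∈ W is the orthogonal projection of f onto W. Writing g = a_0 + a_1 x + a_2 x^2, the coefficients solve the normal equations G · a = b where
  G_{ij} = <φ_i, φ_j> and b_i = <f, φ_i>, with φ_0 = 1, φ_1 = x, φ_2 = x^2.
G =
  [2, 0, 2/3]
  [0, 2/3, 0]
  [2/3, 0, 2/5],
b = (-16/3, -14/5, -32/15).
Solving gives a_0 = -2, a_1 = -21/5, a_2 = -2, so
  g(x) = -2*x^2 - 21*x/5 - 2.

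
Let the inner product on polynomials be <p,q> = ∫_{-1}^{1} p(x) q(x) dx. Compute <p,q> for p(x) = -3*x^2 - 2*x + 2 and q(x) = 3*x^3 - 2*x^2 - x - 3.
<p,q> = -22/3

Expand the product: p(x)·q(x) = -9*x^5 + 13*x^3 + 7*x^2 + 4*x - 6.
∫_{-1}^{1} of each monomial x^k gives [2/(k+1) if k even, 0 if k odd]. Integrating term-by-term (or equivalently evaluating the antiderivative F(x) = -3*x^6/2 + 13*x^4/4 + 7*x^3/3 + 2*x^2 - 6*x at the endpoints):
  F(1) − F(−1) = 1/12 − (89/12) = -22/3.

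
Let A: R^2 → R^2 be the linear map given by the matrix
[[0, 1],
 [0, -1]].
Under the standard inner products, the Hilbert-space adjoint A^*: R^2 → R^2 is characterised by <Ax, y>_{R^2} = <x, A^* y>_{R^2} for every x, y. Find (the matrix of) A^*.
A^* = A^T =
[[0, 0],
 [1, -1]]

For real matrices with standard dot products, the defining identity <Ax, y> = <x, A^* y> gives (Ax)^T y = x^T (A^*) y, i.e. x^T A^T y = x^T (A^*) y. Since this holds for all x, y, we must have A^* = A^T. Therefore
A^* =
[[0, 0],
 [1, -1]].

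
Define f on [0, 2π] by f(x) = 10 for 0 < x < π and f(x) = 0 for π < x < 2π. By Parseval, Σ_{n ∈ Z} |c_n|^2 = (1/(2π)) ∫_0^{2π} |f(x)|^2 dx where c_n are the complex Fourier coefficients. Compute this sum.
Σ |c_n|^2 = 50

Parseval equates the L^2 energy of f (normalised by 1/(2π)) with the ℓ^2 sum of its Fourier coefficients: (1/(2π)) ∫_0^{2π} |f|^2 = Σ |c_n|^2.
Compute the left side: (1/(2π)) [∫_0^π 10^2 dx + ∫_π^{2π} 0^2 dx] = (1/(2π)) · (100π + 0π) = (100 + 0)/2 = 50.
So Σ_{n ∈ Z} |c_n|^2 = 50.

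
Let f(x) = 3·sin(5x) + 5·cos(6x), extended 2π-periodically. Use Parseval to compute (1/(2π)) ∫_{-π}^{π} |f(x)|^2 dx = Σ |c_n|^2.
Σ |c_n|^2 = 17

Expand |f|^2 and use orthogonality of {sin(nx), cos(mx)} on [-π, π]:
  ∫_{-π}^{π} sin(nx)^2 dx = π, ∫ cos(mx)^2 dx = π, and cross terms integrate to 0.
So ∫_{-π}^{π} f(x)^2 dx = 3^2 · π + 5^2 · π = (9 + 25)π.
Divide by 2π: (9 + 25)/2 = 17.
By Parseval, this equals Σ |c_n|^2.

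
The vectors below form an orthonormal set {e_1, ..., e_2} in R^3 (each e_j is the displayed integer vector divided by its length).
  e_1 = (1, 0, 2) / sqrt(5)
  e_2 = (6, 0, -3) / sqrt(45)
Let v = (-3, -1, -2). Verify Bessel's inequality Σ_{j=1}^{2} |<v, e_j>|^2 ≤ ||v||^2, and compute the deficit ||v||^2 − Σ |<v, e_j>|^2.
Σ |<v, e_j>|^2 = 13; ||v||^2 = 14; deficit = 1

Write each e_j = u_j / sqrt(<u_j, u_j>) where u_j is the displayed integer vector. Then <v, e_j> = <v, u_j> / sqrt(<u_j, u_j>), so |<v, e_j>|^2 = <v, u_j>^2 / <u_j, u_j>.
Coefficients: <v, e_1> = -7/sqrt(5), <v, e_2> = -12/sqrt(45).
Square and sum: Σ |<v, e_j>|^2 = 13.
Compute ||v||^2 = v·v = 14.
Deficit = 14 − 13 = 1 ≥ 0, confirming Bessel's inequality. (The deficit equals ||v − Σ <v,e_j> e_j||^2, the squared distance from v to span{e_j}.)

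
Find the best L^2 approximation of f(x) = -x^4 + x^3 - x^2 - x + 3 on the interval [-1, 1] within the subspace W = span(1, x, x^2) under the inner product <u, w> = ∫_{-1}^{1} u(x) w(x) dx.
g(x) = -13*x^2/7 - 2*x/5 + 108/35

The best approximation g ∈ W is the orthogonal projection of f onto W. Writing g = a_0 + a_1 x + a_2 x^2, the coefficients solve the normal equations G · a = b where
  G_{ij} = <φ_i, φ_j> and b_i = <f, φ_i>, with φ_0 = 1, φ_1 = x, φ_2 = x^2.
G =
  [2, 0, 2/3]
  [0, 2/3, 0]
  [2/3, 0, 2/5],
b = (74/15, -4/15, 46/35).
Solving gives a_0 = 108/35, a_1 = -2/5, a_2 = -13/7, so
  g(x) = -13*x^2/7 - 2*x/5 + 108/35.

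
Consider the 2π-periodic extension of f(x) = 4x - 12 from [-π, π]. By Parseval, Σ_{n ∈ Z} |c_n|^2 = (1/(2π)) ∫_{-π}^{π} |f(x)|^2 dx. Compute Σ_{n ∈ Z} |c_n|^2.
Σ |c_n|^2 = 16π^2/3 + 144

Expand and integrate term by term over [-π, π]:
  ∫ (4x)^2 dx = 16·(2π^3/3); ∫ 2·4·(-12)·x dx = 0 (odd integrand); ∫ (-12)^2 dx = 144·2π.
So (1/(2π)) ∫_{-π}^{π} (4x - 12)^2 dx = 16π^2/3 + 144 = 16π^2/3 + 144.
Parseval ⇒ Σ |c_n|^2 = 16π^2/3 + 144.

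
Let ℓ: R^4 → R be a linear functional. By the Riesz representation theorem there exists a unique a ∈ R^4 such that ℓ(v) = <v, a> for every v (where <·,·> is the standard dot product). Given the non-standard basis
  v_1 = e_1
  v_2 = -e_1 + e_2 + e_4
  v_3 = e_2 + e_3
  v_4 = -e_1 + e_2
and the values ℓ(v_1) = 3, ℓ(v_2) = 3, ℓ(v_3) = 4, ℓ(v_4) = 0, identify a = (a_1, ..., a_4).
a = (3, 3, 1, 3)

Write a = (a_1, ..., a_4) in the standard basis. For each basis vector v_i, ℓ(v_i) = <v_i, a> is a linear equation in the a_j's. Collect the n equations into a matrix system V a = ℓ, where row i of V is v_i (expressed in the standard basis). Since V is invertible (lower-triangular with 1s on the diagonal, up to permutation), solve by back-substitution:
  V =
[[1, 0, 0, 0],
 [-1, 1, 0, 1],
 [0, 1, 1, 0],
 [-1, 1, 0, 0]]
  V a = (3, 3, 4, 0)
Solving gives a = (3, 3, 1, 3).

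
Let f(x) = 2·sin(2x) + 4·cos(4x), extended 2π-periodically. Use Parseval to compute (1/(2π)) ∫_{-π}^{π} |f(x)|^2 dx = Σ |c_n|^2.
Σ |c_n|^2 = 10

Expand |f|^2 and use orthogonality of {sin(nx), cos(mx)} on [-π, π]:
  ∫_{-π}^{π} sin(nx)^2 dx = π, ∫ cos(mx)^2 dx = π, and cross terms integrate to 0.
So ∫_{-π}^{π} f(x)^2 dx = 2^2 · π + 4^2 · π = (4 + 16)π.
Divide by 2π: (4 + 16)/2 = 10.
By Parseval, this equals Σ |c_n|^2.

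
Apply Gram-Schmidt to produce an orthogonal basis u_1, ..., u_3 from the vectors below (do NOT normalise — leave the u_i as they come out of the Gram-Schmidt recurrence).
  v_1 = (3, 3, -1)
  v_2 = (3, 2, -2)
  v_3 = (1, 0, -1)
Orthogonal basis:
  u_1 = (3, 3, -1)
  u_2 = (6/19, -13/19, -21/19)
  u_3 = (2/17, -3/34, 3/34)

Apply the Gram-Schmidt recurrence
  u_1 = v_1
  u_i = v_i − Σ_{j<i} ((v_i · u_j) / (u_j · u_j)) · u_j.

Step by step this gives:
  u_1 = (3, 3, -1)
  u_2 = (6/19, -13/19, -21/19)
  u_3 = (2/17, -3/34, 3/34)

Orthogonality check:
  u_2 · u_1 = 0 (should be 0)
  u_3 · u_1 = 0 (should be 0)
  u_3 · u_2 = 0 (should be 0)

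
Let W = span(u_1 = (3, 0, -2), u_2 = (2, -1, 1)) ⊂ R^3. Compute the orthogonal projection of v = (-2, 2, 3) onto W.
proj_W(v) = (-81/31, -9/62, 129/62)

Set up U = [u_1 | ... | u_2] ∈ R^(3×2). The projector onto W = col(U) is P = U (U^T U)^(-1) U^T.
Compute U^T U =
  [13, 4]
  [4, 6],
and U^T v = (-12, -3).
Solve U^T U · c = U^T v for the coefficients: c = (-30/31, 9/62). The projection is proj_W(v) = U c.
Check: (v - proj_W(v)) · u_1 = 0  (should be 0).
Check: (v - proj_W(v)) · u_2 = 0  (should be 0).
Result: proj_W(v) = (-81/31, -9/62, 129/62).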